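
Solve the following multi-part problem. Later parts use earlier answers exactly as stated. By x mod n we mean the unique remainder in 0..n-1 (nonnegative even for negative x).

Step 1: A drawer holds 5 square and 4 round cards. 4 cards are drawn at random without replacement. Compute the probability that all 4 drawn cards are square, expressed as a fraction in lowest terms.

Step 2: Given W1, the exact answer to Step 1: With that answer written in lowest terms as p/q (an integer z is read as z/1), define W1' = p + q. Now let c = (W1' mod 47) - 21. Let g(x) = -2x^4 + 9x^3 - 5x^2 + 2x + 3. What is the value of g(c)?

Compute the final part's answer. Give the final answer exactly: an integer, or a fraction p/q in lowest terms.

Step 1: total draws C(9,4) = 126; favorable C(5,4) = 5; P = 5/126; answer 5/126
Step 2: W1 = 5/126; threaded value p + q = 131; c = 16; -2*(16)^4 + 9*(16)^3 - 5*(16)^2 + 2*(16)^1 + 3 = (-131072) + (36864) + (-1280) + (32) + (3) = -95453; answer -95453

-95453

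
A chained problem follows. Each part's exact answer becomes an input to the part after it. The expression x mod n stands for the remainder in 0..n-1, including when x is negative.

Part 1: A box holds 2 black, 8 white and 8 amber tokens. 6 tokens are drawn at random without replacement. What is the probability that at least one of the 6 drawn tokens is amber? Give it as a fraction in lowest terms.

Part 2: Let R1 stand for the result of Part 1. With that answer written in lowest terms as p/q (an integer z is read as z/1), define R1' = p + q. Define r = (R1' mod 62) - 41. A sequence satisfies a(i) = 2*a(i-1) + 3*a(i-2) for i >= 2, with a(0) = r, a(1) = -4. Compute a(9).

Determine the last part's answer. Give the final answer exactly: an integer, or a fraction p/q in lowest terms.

Part 1: total draws C(18,6) = 18564; complement C(10,6) = 210; favorable 18564 - 210 = 18354; P = 437/442; answer 437/442
Part 2: R1 = 437/442; threaded value p + q = 879; r = -30; a(2) = 2*(-4) + 3*(-30) = -98; iterating: a(2)=-98, a(3)=-208, a(4)=-710, a(5)=-2044, a(6)=-6218, a(7)=-18568, a(8)=-55790, a(9)=-167284; answer -167284

-167284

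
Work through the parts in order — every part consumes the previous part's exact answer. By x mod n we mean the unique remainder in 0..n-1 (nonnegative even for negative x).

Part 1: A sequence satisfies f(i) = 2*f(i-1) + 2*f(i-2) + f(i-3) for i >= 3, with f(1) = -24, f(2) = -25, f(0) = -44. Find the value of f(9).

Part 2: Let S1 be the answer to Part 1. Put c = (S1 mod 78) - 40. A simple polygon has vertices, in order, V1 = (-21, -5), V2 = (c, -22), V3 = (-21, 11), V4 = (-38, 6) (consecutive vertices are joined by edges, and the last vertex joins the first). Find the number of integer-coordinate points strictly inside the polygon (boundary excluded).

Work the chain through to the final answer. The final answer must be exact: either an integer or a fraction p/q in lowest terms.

415

Part 1: f(3) = 2*(-25) + 2*(-24) + 1*(-44) = -142; iterating: f(3)=-142, f(4)=-358, f(5)=-1025, f(6)=-2908, f(7)=-8224, f(8)=-23289, f(9)=-65934; answer -65934
Part 2: S1 = -65934; c = 14; cross terms: (-21*-22 - 14*-5)=532, (14*11 - -21*-22)=-308, (-21*6 - -38*11)=292, (-38*-5 - -21*6)=316; twice the area = |832| = 832; area = 416; boundary points = 1 + 1 + 1 + 1 = 4; strictly interior points = area - boundary/2 + 1 = 415; answer 415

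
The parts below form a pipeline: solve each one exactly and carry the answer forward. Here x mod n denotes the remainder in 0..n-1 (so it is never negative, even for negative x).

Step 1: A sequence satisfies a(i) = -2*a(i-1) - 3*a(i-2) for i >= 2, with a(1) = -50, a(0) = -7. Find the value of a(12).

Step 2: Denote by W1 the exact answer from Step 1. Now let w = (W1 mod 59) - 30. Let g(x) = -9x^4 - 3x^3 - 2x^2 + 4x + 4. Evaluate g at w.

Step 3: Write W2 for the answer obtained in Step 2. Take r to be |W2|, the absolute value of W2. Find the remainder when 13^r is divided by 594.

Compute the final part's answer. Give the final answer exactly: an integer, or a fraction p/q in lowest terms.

Step 1: a(2) = -2*(-50) - 3*(-7) = 121; iterating: a(2)=121, a(3)=-92, a(4)=-179, a(5)=634, a(6)=-731, a(7)=-440, a(8)=3073, a(9)=-4826, a(10)=433, a(11)=13612, a(12)=-28523; answer -28523
Step 2: W1 = -28523; w = 3; -9*(3)^4 - 3*(3)^3 - 2*(3)^2 + 4*(3)^1 + 4 = (-729) + (-81) + (-18) + (12) + (4) = -812; answer -812
Step 3: W2 = -812; r = 812; squarings mod 594: 13^1=13, 13^2=169, 13^4=49, 13^8=25, 13^16=31, 13^32=367, 13^64=445, 13^128=223, 13^256=427, 13^512=565; 13^812 = 13^4 * 13^8 * 13^32 * 13^256 * 13^512 = 169 (mod 594); answer 169

169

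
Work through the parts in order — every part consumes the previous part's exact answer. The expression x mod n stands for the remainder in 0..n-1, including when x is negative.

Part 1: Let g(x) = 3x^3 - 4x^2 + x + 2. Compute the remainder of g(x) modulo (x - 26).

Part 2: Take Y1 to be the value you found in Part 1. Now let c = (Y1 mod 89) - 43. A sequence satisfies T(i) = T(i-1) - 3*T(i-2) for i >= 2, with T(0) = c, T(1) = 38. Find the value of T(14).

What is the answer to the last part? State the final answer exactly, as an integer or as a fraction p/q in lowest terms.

-57175

Part 1: remainder = value at the root: 3*(26)^3 - 4*(26)^2 + 1*(26)^1 + 2 = (52728) + (-2704) + (26) + (2) = 50052; answer 50052
Part 2: Y1 = 50052; c = -9; T(2) = 1*(38) - 3*(-9) = 65; iterating: T(2)=65, T(3)=-49, T(4)=-244, T(5)=-97, T(6)=635, T(7)=926, T(8)=-979, T(9)=-3757, T(10)=-820, T(11)=10451, T(12)=12911, T(13)=-18442, T(14)=-57175; answer -57175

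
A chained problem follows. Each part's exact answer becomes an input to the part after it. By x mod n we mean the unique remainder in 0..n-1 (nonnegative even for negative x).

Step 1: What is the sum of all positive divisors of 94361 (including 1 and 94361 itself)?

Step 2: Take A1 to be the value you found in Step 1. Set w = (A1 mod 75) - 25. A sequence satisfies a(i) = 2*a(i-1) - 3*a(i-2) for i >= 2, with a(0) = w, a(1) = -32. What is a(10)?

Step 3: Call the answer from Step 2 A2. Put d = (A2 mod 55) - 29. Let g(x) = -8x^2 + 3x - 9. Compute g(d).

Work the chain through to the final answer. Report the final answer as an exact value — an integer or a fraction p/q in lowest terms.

-545

Step 1: 94361 = 127 * 743; sigma = (1 + 127) * (1 + 743) = 128 * 744 = 95232; answer 95232
Step 2: A1 = 95232; w = 32; a(2) = 2*(-32) - 3*(32) = -160; iterating: a(2)=-160, a(3)=-224, a(4)=32, a(5)=736, a(6)=1376, a(7)=544, a(8)=-3040, a(9)=-7712, a(10)=-6304; answer -6304
Step 3: A2 = -6304; d = -8; -8*(-8)^2 + 3*(-8)^1 - 9 = (-512) + (-24) + (-9) = -545; answer -545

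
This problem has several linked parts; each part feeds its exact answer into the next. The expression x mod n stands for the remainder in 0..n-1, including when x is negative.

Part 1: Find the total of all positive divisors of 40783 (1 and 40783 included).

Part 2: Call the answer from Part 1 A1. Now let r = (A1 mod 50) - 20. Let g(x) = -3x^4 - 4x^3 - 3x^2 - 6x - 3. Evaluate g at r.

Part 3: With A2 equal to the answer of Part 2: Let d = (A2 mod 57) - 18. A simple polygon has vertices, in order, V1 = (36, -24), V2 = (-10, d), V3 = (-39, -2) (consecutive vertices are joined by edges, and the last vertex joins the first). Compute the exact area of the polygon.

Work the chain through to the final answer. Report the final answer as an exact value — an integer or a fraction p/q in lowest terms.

469

Part 1: 40783 = 17 * 2399; sigma = (1 + 17) * (1 + 2399) = 18 * 2400 = 43200; answer 43200
Part 2: A1 = 43200; r = -20; -3*(-20)^4 - 4*(-20)^3 - 3*(-20)^2 - 6*(-20)^1 - 3 = (-480000) + (32000) + (-1200) + (120) + (-3) = -449083; answer -449083
Part 3: A2 = -449083; d = 2; cross terms: (36*2 - -10*-24)=-168, (-10*-2 - -39*2)=98, (-39*-24 - 36*-2)=1008; twice the area = |938| = 938; area = 469; answer 469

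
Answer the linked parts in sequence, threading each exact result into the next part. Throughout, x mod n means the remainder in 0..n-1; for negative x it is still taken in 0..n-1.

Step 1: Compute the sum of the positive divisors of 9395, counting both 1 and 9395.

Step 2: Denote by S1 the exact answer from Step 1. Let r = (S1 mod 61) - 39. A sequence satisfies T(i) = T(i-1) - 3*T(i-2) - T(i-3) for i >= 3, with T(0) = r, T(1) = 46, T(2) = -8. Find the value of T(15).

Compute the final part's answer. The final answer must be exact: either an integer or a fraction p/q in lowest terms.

29867

Step 1: 9395 = 5 * 1879; sigma = (1 + 5) * (1 + 1879) = 6 * 1880 = 11280; answer 11280
Step 2: S1 = 11280; r = 17; T(3) = 1*(-8) - 3*(46) - 1*(17) = -163; iterating: T(3)=-163, T(4)=-185, T(5)=312, T(6)=1030, T(7)=279, T(8)=-3123, T(9)=-4990, T(10)=4100, T(11)=22193, T(12)=14883, T(13)=-55796, T(14)=-122638, T(15)=29867; answer 29867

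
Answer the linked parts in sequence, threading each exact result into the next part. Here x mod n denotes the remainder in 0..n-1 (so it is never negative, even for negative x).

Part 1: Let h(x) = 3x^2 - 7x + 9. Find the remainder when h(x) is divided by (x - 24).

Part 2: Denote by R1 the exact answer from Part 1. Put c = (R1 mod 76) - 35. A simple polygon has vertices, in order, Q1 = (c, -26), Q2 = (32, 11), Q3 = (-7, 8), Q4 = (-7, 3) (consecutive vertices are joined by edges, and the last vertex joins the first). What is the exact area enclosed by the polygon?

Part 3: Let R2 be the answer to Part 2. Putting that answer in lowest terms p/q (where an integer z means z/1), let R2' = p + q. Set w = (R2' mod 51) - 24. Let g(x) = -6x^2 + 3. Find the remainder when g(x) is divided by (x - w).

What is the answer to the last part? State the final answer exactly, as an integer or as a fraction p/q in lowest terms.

-597

Part 1: remainder = value at the root: 3*(24)^2 - 7*(24)^1 + 9 = (1728) + (-168) + (9) = 1569; answer 1569
Part 2: R1 = 1569; c = 14; cross terms: (14*11 - 32*-26)=986, (32*8 - -7*11)=333, (-7*3 - -7*8)=35, (-7*-26 - 14*3)=140; twice the area = |1494| = 1494; area = 747; answer 747
Part 3: R2 = 747; threaded value p + q = 748; w = 10; remainder = value at the root: -6*(10)^2 + 3 = (-600) + (3) = -597; answer -597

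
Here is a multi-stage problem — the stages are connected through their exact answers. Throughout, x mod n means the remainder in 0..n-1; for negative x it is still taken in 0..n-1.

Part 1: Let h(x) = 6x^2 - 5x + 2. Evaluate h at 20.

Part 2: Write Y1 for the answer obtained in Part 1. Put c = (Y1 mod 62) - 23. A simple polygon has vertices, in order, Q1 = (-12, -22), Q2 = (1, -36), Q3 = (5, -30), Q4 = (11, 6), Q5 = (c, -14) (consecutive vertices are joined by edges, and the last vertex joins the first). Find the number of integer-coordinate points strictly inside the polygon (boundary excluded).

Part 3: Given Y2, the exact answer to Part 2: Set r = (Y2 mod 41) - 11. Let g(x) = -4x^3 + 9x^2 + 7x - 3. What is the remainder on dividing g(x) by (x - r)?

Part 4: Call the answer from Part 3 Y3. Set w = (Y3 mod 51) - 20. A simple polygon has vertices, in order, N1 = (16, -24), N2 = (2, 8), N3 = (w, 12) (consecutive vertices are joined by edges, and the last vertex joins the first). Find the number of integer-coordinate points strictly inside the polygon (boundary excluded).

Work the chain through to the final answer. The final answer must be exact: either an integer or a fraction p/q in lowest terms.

Part 1: 6*(20)^2 - 5*(20)^1 + 2 = (2400) + (-100) + (2) = 2302; answer 2302
Part 2: Y1 = 2302; c = -15; cross terms: (-12*-36 - 1*-22)=454, (1*-30 - 5*-36)=150, (5*6 - 11*-30)=360, (11*-14 - -15*6)=-64, (-15*-22 - -12*-14)=162; twice the area = |1062| = 1062; area = 531; boundary points = 1 + 2 + 6 + 2 + 1 = 12; strictly interior points = area - boundary/2 + 1 = 526; answer 526
Part 3: Y2 = 526; r = 23; remainder = value at the root: -4*(23)^3 + 9*(23)^2 + 7*(23)^1 - 3 = (-48668) + (4761) + (161) + (-3) = -43749; answer -43749
Part 4: Y3 = -43749; w = -11; cross terms: (16*8 - 2*-24)=176, (2*12 - -11*8)=112, (-11*-24 - 16*12)=72; twice the area = |360| = 360; area = 180; boundary points = 2 + 1 + 9 = 12; strictly interior points = area - boundary/2 + 1 = 175; answer 175

175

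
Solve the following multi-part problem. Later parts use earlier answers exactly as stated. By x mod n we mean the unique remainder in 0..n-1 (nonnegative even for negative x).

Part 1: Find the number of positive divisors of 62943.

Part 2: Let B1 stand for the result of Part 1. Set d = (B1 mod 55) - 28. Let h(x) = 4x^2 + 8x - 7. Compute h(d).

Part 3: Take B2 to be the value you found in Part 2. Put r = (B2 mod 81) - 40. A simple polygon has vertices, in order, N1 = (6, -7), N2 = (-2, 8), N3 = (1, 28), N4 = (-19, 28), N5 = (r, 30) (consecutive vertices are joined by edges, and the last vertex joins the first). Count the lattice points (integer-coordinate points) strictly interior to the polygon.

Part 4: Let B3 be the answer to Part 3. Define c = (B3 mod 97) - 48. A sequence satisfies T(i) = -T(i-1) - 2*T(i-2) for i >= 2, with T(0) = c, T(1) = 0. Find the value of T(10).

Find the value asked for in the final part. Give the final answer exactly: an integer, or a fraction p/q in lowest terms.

Part 1: 62943 = 3 * 20981; number of divisors = (1+1) * (1+1) = 4; answer 4
Part 2: B1 = 4; d = -24; 4*(-24)^2 + 8*(-24)^1 - 7 = (2304) + (-192) + (-7) = 2105; answer 2105
Part 3: B2 = 2105; r = 40; cross terms: (6*8 - -2*-7)=34, (-2*28 - 1*8)=-64, (1*28 - -19*28)=560, (-19*30 - 40*28)=-1690, (40*-7 - 6*30)=-460; twice the area = |-1620| = 1620; area = 810; boundary points = 1 + 1 + 20 + 1 + 1 = 24; strictly interior points = area - boundary/2 + 1 = 799; answer 799
Part 4: B3 = 799; c = -25; T(2) = -1*(0) - 2*(-25) = 50; iterating: T(2)=50, T(3)=-50, T(4)=-50, T(5)=150, T(6)=-50, T(7)=-250, T(8)=350, T(9)=150, T(10)=-850; answer -850

-850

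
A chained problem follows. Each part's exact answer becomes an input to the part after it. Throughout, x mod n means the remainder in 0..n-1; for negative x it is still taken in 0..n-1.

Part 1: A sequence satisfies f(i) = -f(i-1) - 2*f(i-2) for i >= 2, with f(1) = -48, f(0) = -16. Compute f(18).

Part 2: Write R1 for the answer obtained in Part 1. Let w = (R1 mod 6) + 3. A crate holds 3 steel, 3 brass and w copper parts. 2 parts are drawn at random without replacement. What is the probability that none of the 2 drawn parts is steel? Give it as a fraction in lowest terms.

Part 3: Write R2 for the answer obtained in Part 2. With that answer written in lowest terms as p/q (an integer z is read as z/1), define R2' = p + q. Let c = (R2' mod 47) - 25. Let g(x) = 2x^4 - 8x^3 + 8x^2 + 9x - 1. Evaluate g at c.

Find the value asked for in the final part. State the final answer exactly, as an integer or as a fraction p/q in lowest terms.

19700

Part 1: f(2) = -1*(-48) - 2*(-16) = 80; iterating: f(2)=80, f(3)=16, f(4)=-176, f(5)=144, f(6)=208, f(7)=-496, f(8)=80, f(9)=912, f(10)=-1072, f(11)=-752, f(12)=2896, f(13)=-1392, f(14)=-4400, f(15)=7184, f(16)=1616, f(17)=-15984, f(18)=12752; answer 12752
Part 2: R1 = 12752; w = 5; total draws C(11,2) = 55; favorable C(8,2) = 28; P = 28/55; answer 28/55
Part 3: R2 = 28/55; threaded value p + q = 83; c = 11; 2*(11)^4 - 8*(11)^3 + 8*(11)^2 + 9*(11)^1 - 1 = (29282) + (-10648) + (968) + (99) + (-1) = 19700; answer 19700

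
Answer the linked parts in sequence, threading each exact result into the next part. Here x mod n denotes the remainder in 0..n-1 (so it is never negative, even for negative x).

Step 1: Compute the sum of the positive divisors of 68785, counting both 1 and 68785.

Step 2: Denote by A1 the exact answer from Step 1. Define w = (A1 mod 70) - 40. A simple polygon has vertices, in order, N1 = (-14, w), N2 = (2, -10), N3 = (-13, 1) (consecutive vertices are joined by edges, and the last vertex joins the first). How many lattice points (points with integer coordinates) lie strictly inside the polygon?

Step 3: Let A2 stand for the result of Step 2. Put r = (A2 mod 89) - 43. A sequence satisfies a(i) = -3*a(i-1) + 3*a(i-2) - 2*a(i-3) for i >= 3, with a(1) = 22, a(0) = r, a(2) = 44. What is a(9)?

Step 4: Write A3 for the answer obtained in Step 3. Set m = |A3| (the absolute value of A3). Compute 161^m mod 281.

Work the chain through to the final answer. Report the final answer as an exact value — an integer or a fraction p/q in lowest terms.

78

Step 1: 68785 = 5 * 13757; sigma = (1 + 5) * (1 + 13757) = 6 * 13758 = 82548; answer 82548
Step 2: A1 = 82548; w = -22; cross terms: (-14*-10 - 2*-22)=184, (2*1 - -13*-10)=-128, (-13*-22 - -14*1)=300; twice the area = |356| = 356; area = 178; boundary points = 4 + 1 + 1 = 6; strictly interior points = area - boundary/2 + 1 = 176; answer 176
Step 3: A2 = 176; r = 44; a(3) = -3*(44) + 3*(22) - 2*(44) = -154; iterating: a(3)=-154, a(4)=550, a(5)=-2200, a(6)=8558, a(7)=-33374, a(8)=130196, a(9)=-507826; answer -507826
Step 4: A3 = -507826; m = 507826; squarings mod 281: 161^1=161, 161^2=69, 161^4=265, 161^8=256, 161^16=63, 161^32=35, 161^64=101, 161^128=85, 161^256=200, 161^512=98, 161^1024=50, 161^2048=252, 161^4096=279, 161^8192=4, 161^16384=16, 161^32768=256, 161^65536=63, 161^131072=35, 161^262144=101; 161^507826 = 161^2 * 161^16 * 161^32 * 161^128 * 161^256 * 161^512 * 161^1024 * 161^2048 * 161^4096 * 161^8192 * 161^32768 * 161^65536 * 161^131072 * 161^262144 = 78 (mod 281); answer 78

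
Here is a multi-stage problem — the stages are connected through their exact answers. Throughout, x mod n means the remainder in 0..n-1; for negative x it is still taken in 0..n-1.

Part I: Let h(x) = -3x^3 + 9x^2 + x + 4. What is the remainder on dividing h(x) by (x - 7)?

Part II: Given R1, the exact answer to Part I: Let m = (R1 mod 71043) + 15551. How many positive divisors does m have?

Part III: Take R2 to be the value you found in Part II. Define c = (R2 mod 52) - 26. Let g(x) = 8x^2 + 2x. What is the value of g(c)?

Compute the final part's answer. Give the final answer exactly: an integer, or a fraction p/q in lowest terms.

4560

Part I: remainder = value at the root: -3*(7)^3 + 9*(7)^2 + 1*(7)^1 + 4 = (-1029) + (441) + (7) + (4) = -577; answer -577
Part II: R1 = -577; m = 86017; 86017 is prime, so its only divisors are 1 and 86017; count = 2; answer 2
Part III: R2 = 2; c = -24; 8*(-24)^2 + 2*(-24)^1 = (4608) + (-48) = 4560; answer 4560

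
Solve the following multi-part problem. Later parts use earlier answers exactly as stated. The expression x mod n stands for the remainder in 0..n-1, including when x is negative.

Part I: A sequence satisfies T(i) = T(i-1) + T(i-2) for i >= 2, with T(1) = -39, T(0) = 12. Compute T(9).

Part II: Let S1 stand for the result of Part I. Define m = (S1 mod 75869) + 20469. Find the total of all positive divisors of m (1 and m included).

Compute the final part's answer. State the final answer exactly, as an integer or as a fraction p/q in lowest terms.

Part I: T(2) = 1*(-39) + 1*(12) = -27; iterating: T(2)=-27, T(3)=-66, T(4)=-93, T(5)=-159, T(6)=-252, T(7)=-411, T(8)=-663, T(9)=-1074; answer -1074
Part II: S1 = -1074; m = 95264; 95264 = 2^5 * 13 * 229; sigma = (1 + 2 + 4 + 8 + 16 + 32) * (1 + 13) * (1 + 229) = 63 * 14 * 230 = 202860; answer 202860

202860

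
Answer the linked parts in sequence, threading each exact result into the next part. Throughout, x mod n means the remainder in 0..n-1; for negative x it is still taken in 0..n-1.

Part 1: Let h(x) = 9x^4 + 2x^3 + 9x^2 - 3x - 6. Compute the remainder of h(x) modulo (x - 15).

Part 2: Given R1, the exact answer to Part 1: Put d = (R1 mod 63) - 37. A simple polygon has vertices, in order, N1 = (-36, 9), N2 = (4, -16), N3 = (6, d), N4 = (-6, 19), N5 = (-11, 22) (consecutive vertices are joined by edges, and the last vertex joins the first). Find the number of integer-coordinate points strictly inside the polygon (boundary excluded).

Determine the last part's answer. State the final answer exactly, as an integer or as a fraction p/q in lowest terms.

Part 1: remainder = value at the root: 9*(15)^4 + 2*(15)^3 + 9*(15)^2 - 3*(15)^1 - 6 = (455625) + (6750) + (2025) + (-45) + (-6) = 464349; answer 464349
Part 2: R1 = 464349; d = 2; cross terms: (-36*-16 - 4*9)=540, (4*2 - 6*-16)=104, (6*19 - -6*2)=126, (-6*22 - -11*19)=77, (-11*9 - -36*22)=693; twice the area = |1540| = 1540; area = 770; boundary points = 5 + 2 + 1 + 1 + 1 = 10; strictly interior points = area - boundary/2 + 1 = 766; answer 766

766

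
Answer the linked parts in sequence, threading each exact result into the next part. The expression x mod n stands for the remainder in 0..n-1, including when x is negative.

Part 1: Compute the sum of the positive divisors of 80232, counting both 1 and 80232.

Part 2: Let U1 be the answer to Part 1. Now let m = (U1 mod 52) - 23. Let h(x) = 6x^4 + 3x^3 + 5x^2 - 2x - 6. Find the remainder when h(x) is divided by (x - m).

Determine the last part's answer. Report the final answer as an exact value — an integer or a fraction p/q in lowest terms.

6

Part 1: 80232 = 2^3 * 3 * 3343; sigma = (1 + 2 + 4 + 8) * (1 + 3) * (1 + 3343) = 15 * 4 * 3344 = 200640; answer 200640
Part 2: U1 = 200640; m = 1; remainder = value at the root: 6*(1)^4 + 3*(1)^3 + 5*(1)^2 - 2*(1)^1 - 6 = (6) + (3) + (5) + (-2) + (-6) = 6; answer 6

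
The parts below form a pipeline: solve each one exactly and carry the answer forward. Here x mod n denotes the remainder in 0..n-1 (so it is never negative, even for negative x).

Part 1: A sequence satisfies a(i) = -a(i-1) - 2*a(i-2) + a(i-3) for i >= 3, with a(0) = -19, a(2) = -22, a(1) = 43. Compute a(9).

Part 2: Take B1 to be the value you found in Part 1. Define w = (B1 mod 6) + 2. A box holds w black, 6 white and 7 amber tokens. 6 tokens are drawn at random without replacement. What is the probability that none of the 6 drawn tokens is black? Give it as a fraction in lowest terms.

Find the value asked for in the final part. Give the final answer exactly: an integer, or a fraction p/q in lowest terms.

Part 1: a(3) = -1*(-22) - 2*(43) + 1*(-19) = -83; iterating: a(3)=-83, a(4)=170, a(5)=-26, a(6)=-397, a(7)=619, a(8)=149, a(9)=-1784; answer -1784
Part 2: B1 = -1784; w = 6; total draws C(19,6) = 27132; favorable C(13,6) = 1716; P = 143/2261; answer 143/2261

143/2261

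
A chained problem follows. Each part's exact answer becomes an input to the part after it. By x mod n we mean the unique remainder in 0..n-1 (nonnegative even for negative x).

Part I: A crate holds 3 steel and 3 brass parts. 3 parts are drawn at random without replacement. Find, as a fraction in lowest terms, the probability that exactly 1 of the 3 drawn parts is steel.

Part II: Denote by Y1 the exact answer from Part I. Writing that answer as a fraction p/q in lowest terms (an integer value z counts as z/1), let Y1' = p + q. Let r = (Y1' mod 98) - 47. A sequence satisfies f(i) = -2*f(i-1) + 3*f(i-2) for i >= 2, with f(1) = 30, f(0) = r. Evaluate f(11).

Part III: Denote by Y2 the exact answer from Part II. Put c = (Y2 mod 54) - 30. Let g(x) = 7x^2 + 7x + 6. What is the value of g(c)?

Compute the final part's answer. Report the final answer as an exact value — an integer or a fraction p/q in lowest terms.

2400

Part I: total draws C(6,3) = 20; favorable C(3,1)*C(3,2) = 9; P = 9/20; answer 9/20
Part II: Y1 = 9/20; threaded value p + q = 29; r = -18; f(2) = -2*(30) + 3*(-18) = -114; iterating: f(2)=-114, f(3)=318, f(4)=-978, f(5)=2910, f(6)=-8754, f(7)=26238, f(8)=-78738, f(9)=236190, f(10)=-708594, f(11)=2125758; answer 2125758
Part III: Y2 = 2125758; c = 18; 7*(18)^2 + 7*(18)^1 + 6 = (2268) + (126) + (6) = 2400; answer 2400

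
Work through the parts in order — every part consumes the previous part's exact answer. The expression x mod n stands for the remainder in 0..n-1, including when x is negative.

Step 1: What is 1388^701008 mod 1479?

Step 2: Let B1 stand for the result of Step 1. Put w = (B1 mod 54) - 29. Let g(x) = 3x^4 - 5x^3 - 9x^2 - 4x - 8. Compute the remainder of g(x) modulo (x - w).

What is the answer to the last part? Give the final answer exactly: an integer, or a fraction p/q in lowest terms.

Step 1: squarings mod 1479: 1388^1=1388, 1388^2=886, 1388^4=1126, 1388^8=373, 1388^16=103, 1388^32=256, 1388^64=460, 1388^128=103, 1388^256=256, 1388^512=460, 1388^1024=103, 1388^2048=256, 1388^4096=460, 1388^8192=103, 1388^16384=256, 1388^32768=460, 1388^65536=103, 1388^131072=256, 1388^262144=460, 1388^524288=103; 1388^701008 = 1388^16 * 1388^64 * 1388^512 * 1388^4096 * 1388^8192 * 1388^32768 * 1388^131072 * 1388^524288 = 1 (mod 1479); answer 1
Step 2: B1 = 1; w = -28; remainder = value at the root: 3*(-28)^4 - 5*(-28)^3 - 9*(-28)^2 - 4*(-28)^1 - 8 = (1843968) + (109760) + (-7056) + (112) + (-8) = 1946776; answer 1946776

1946776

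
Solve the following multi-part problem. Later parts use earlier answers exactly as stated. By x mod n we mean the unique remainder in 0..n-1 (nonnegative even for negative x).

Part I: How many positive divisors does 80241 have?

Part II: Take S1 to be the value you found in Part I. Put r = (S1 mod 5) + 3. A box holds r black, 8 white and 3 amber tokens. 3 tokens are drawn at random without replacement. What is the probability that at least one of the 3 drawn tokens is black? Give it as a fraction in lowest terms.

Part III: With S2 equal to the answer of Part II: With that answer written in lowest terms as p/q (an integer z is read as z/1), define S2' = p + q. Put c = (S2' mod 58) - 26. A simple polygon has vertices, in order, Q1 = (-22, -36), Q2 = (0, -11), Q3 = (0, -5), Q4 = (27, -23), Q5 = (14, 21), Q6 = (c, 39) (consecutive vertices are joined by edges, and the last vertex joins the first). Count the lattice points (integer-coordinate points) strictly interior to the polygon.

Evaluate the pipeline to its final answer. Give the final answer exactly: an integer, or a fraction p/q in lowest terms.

Part I: 80241 = 3 * 7 * 3821; number of divisors = (1+1) * (1+1) * (1+1) = 8; answer 8
Part II: S1 = 8; r = 6; total draws C(17,3) = 680; complement C(11,3) = 165; favorable 680 - 165 = 515; P = 103/136; answer 103/136
Part III: S2 = 103/136; threaded value p + q = 239; c = -19; cross terms: (-22*-11 - 0*-36)=242, (0*-5 - 0*-11)=0, (0*-23 - 27*-5)=135, (27*21 - 14*-23)=889, (14*39 - -19*21)=945, (-19*-36 - -22*39)=1542; twice the area = |3753| = 3753; area = 3753/2; boundary points = 1 + 6 + 9 + 1 + 3 + 3 = 23; strictly interior points = area - boundary/2 + 1 = 1866; answer 1866

1866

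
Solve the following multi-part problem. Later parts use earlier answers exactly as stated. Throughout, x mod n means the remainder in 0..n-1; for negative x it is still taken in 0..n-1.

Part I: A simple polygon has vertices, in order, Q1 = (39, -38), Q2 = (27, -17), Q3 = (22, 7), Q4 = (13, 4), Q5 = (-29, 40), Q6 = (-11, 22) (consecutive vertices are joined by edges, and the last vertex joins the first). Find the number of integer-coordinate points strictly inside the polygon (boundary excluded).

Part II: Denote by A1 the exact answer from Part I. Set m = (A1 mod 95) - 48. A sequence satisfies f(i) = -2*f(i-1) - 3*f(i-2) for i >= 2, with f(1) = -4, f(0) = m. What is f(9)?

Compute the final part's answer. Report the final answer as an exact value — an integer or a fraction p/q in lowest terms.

1892

Part I: cross terms: (39*-17 - 27*-38)=363, (27*7 - 22*-17)=563, (22*4 - 13*7)=-3, (13*40 - -29*4)=636, (-29*22 - -11*40)=-198, (-11*-38 - 39*22)=-440; twice the area = |921| = 921; area = 921/2; boundary points = 3 + 1 + 3 + 6 + 18 + 10 = 41; strictly interior points = area - boundary/2 + 1 = 441; answer 441
Part II: A1 = 441; m = 13; f(2) = -2*(-4) - 3*(13) = -31; iterating: f(2)=-31, f(3)=74, f(4)=-55, f(5)=-112, f(6)=389, f(7)=-442, f(8)=-283, f(9)=1892; answer 1892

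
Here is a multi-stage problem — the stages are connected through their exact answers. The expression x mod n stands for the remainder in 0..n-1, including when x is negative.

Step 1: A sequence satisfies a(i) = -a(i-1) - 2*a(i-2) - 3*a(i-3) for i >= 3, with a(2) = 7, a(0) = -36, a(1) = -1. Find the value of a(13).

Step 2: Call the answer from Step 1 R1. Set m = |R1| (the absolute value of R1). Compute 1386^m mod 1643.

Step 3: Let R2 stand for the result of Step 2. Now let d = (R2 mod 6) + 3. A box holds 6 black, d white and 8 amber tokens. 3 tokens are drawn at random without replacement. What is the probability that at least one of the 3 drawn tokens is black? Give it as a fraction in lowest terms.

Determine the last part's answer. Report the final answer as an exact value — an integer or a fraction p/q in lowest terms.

Step 1: a(3) = -1*(7) - 2*(-1) - 3*(-36) = 103; iterating: a(3)=103, a(4)=-114, a(5)=-113, a(6)=32, a(7)=536, a(8)=-261, a(9)=-907, a(10)=-179, a(11)=2776, a(12)=303, a(13)=-5318; answer -5318
Step 2: R1 = -5318; m = 5318; squarings mod 1643: 1386^1=1386, 1386^2=329, 1386^4=1446, 1386^8=1020, 1386^16=381, 1386^32=577, 1386^64=1043, 1386^128=183, 1386^256=629, 1386^512=1321, 1386^1024=175, 1386^2048=1051, 1386^4096=505; 1386^5318 = 1386^2 * 1386^4 * 1386^64 * 1386^128 * 1386^1024 * 1386^4096 = 555 (mod 1643); answer 555
Step 3: R2 = 555; d = 6; total draws C(20,3) = 1140; complement C(14,3) = 364; favorable 1140 - 364 = 776; P = 194/285; answer 194/285

194/285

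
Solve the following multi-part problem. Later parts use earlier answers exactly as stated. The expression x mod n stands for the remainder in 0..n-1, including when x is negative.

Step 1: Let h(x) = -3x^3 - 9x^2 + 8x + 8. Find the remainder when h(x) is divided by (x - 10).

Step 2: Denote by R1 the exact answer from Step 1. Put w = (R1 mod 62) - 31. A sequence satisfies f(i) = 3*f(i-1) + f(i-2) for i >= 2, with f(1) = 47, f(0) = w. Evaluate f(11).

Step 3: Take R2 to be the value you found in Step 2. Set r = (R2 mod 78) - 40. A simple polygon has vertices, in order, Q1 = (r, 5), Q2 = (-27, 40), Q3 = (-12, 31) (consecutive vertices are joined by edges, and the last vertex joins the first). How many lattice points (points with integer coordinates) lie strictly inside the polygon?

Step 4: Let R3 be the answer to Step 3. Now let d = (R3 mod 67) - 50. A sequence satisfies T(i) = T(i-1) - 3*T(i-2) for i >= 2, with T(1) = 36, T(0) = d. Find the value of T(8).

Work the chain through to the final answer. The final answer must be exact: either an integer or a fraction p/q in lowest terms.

-1416

Step 1: remainder = value at the root: -3*(10)^3 - 9*(10)^2 + 8*(10)^1 + 8 = (-3000) + (-900) + (80) + (8) = -3812; answer -3812
Step 2: R1 = -3812; w = 1; f(2) = 3*(47) + 1*(1) = 142; iterating: f(2)=142, f(3)=473, f(4)=1561, f(5)=5156, f(6)=17029, f(7)=56243, f(8)=185758, f(9)=613517, f(10)=2026309, f(11)=6692444; answer 6692444
Step 3: R2 = 6692444; r = 4; cross terms: (4*40 - -27*5)=295, (-27*31 - -12*40)=-357, (-12*5 - 4*31)=-184; twice the area = |-246| = 246; area = 123; boundary points = 1 + 3 + 2 = 6; strictly interior points = area - boundary/2 + 1 = 121; answer 121
Step 4: R3 = 121; d = 4; T(2) = 1*(36) - 3*(4) = 24; iterating: T(2)=24, T(3)=-84, T(4)=-156, T(5)=96, T(6)=564, T(7)=276, T(8)=-1416; answer -1416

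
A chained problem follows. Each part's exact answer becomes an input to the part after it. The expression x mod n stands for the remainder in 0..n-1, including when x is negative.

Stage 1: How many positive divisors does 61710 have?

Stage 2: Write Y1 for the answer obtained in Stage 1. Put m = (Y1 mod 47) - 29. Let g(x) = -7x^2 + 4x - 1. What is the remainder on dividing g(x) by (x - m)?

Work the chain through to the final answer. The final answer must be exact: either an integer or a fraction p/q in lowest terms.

-5601

Stage 1: 61710 = 2 * 3 * 5 * 11^2 * 17; number of divisors = (1+1) * (1+1) * (1+1) * (2+1) * (1+1) = 48; answer 48
Stage 2: Y1 = 48; m = -28; remainder = value at the root: -7*(-28)^2 + 4*(-28)^1 - 1 = (-5488) + (-112) + (-1) = -5601; answer -5601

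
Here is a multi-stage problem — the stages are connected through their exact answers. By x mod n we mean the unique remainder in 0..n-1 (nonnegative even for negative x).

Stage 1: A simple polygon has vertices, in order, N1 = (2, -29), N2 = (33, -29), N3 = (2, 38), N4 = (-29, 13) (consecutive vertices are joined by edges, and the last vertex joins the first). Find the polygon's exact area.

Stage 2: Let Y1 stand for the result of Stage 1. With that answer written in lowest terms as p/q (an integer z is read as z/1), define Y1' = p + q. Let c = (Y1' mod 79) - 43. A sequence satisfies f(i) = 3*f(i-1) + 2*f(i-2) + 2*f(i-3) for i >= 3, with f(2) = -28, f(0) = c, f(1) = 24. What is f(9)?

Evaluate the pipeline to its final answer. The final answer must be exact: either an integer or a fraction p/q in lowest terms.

Stage 1: cross terms: (2*-29 - 33*-29)=899, (33*38 - 2*-29)=1312, (2*13 - -29*38)=1128, (-29*-29 - 2*13)=815; twice the area = |4154| = 4154; area = 2077; answer 2077
Stage 2: Y1 = 2077; threaded value p + q = 2078; c = -19; f(3) = 3*(-28) + 2*(24) + 2*(-19) = -74; iterating: f(3)=-74, f(4)=-230, f(5)=-894, f(6)=-3290, f(7)=-12118, f(8)=-44722, f(9)=-164982; answer -164982

-164982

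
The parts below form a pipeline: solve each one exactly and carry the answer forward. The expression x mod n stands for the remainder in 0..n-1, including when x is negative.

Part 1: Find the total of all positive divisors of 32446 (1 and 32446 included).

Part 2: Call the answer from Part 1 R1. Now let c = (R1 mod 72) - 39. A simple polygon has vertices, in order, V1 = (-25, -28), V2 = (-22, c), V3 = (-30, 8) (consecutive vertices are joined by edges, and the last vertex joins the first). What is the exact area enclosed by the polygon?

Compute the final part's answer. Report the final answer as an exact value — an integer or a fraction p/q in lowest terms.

53/2

Part 1: 32446 = 2 * 16223; sigma = (1 + 2) * (1 + 16223) = 3 * 16224 = 48672; answer 48672
Part 2: R1 = 48672; c = -39; cross terms: (-25*-39 - -22*-28)=359, (-22*8 - -30*-39)=-1346, (-30*-28 - -25*8)=1040; twice the area = |53| = 53; area = 53/2; answer 53/2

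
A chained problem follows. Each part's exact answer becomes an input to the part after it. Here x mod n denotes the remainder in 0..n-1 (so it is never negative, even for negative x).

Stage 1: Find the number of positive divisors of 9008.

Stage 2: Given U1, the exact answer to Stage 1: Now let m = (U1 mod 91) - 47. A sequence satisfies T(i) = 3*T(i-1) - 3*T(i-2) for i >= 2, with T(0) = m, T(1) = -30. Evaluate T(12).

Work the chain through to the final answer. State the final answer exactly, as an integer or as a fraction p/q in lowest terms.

Stage 1: 9008 = 2^4 * 563; number of divisors = (4+1) * (1+1) = 10; answer 10
Stage 2: U1 = 10; m = -37; T(2) = 3*(-30) - 3*(-37) = 21; iterating: T(2)=21, T(3)=153, T(4)=396, T(5)=729, T(6)=999, T(7)=810, T(8)=-567, T(9)=-4131, T(10)=-10692, T(11)=-19683, T(12)=-26973; answer -26973

-26973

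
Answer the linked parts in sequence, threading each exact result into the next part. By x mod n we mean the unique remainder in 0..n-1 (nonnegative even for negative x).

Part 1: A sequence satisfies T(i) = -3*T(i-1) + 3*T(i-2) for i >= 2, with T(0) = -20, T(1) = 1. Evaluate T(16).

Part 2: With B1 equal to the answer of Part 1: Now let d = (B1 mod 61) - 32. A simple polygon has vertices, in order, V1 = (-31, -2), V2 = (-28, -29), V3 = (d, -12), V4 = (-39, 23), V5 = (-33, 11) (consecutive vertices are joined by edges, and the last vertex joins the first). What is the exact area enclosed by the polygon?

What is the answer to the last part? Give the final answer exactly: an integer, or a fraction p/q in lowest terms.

984

Part 1: T(2) = -3*(1) + 3*(-20) = -63; iterating: T(2)=-63, T(3)=192, T(4)=-765, T(5)=2871, T(6)=-10908, T(7)=41337, T(8)=-156735, T(9)=594216, T(10)=-2252853, T(11)=8541207, T(12)=-32382180, T(13)=122770161, T(14)=-465457023, T(15)=1764681552, T(16)=-6690415725; answer -6690415725
Part 2: B1 = -6690415725; d = 10; cross terms: (-31*-29 - -28*-2)=843, (-28*-12 - 10*-29)=626, (10*23 - -39*-12)=-238, (-39*11 - -33*23)=330, (-33*-2 - -31*11)=407; twice the area = |1968| = 1968; area = 984; answer 984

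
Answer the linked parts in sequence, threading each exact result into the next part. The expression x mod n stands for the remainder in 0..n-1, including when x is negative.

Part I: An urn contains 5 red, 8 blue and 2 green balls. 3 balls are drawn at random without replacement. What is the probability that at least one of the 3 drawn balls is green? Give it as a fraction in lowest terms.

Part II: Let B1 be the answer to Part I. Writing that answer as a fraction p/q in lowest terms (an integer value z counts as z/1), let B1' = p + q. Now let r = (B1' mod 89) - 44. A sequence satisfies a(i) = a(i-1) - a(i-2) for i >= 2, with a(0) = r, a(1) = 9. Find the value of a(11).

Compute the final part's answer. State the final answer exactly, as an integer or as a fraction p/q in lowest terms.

Part I: total draws C(15,3) = 455; complement C(13,3) = 286; favorable 455 - 286 = 169; P = 13/35; answer 13/35
Part II: B1 = 13/35; threaded value p + q = 48; r = 4; a(2) = 1*(9) - 1*(4) = 5; iterating: a(2)=5, a(3)=-4, a(4)=-9, a(5)=-5, a(6)=4, a(7)=9, a(8)=5, a(9)=-4, a(10)=-9, a(11)=-5; answer -5

-5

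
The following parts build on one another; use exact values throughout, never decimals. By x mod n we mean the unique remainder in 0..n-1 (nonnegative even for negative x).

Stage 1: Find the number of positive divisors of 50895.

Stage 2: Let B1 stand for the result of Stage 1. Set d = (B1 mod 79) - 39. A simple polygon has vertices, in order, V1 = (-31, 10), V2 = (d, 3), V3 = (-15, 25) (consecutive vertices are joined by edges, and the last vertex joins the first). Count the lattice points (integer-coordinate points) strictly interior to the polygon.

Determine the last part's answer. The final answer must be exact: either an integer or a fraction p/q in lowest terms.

Stage 1: 50895 = 3^3 * 5 * 13 * 29; number of divisors = (3+1) * (1+1) * (1+1) * (1+1) = 32; answer 32
Stage 2: B1 = 32; d = -7; cross terms: (-31*3 - -7*10)=-23, (-7*25 - -15*3)=-130, (-15*10 - -31*25)=625; twice the area = |472| = 472; area = 236; boundary points = 1 + 2 + 1 = 4; strictly interior points = area - boundary/2 + 1 = 235; answer 235

235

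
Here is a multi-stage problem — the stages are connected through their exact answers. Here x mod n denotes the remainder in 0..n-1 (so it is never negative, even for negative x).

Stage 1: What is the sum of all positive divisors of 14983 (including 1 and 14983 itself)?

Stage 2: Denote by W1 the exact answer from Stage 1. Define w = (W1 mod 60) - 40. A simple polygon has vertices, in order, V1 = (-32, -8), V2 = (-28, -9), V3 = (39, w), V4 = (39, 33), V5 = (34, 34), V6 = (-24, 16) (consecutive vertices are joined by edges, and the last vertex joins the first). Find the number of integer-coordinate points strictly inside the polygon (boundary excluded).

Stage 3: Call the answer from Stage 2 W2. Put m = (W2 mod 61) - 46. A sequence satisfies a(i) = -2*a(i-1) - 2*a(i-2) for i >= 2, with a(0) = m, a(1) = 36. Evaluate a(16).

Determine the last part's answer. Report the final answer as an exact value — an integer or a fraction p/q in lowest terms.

-11520

Stage 1: 14983 is prime, so its only divisors are 1 and 14983; sigma = 1 + 14983 = 14984; answer 14984
Stage 2: W1 = 14984; w = 4; cross terms: (-32*-9 - -28*-8)=64, (-28*4 - 39*-9)=239, (39*33 - 39*4)=1131, (39*34 - 34*33)=204, (34*16 - -24*34)=1360, (-24*-8 - -32*16)=704; twice the area = |3702| = 3702; area = 1851; boundary points = 1 + 1 + 29 + 1 + 2 + 8 = 42; strictly interior points = area - boundary/2 + 1 = 1831; answer 1831
Stage 3: W2 = 1831; m = -45; a(2) = -2*(36) - 2*(-45) = 18; iterating: a(2)=18, a(3)=-108, a(4)=180, a(5)=-144, a(6)=-72, a(7)=432, a(8)=-720, a(9)=576, a(10)=288, a(11)=-1728, a(12)=2880, a(13)=-2304, a(14)=-1152, a(15)=6912, a(16)=-11520; answer -11520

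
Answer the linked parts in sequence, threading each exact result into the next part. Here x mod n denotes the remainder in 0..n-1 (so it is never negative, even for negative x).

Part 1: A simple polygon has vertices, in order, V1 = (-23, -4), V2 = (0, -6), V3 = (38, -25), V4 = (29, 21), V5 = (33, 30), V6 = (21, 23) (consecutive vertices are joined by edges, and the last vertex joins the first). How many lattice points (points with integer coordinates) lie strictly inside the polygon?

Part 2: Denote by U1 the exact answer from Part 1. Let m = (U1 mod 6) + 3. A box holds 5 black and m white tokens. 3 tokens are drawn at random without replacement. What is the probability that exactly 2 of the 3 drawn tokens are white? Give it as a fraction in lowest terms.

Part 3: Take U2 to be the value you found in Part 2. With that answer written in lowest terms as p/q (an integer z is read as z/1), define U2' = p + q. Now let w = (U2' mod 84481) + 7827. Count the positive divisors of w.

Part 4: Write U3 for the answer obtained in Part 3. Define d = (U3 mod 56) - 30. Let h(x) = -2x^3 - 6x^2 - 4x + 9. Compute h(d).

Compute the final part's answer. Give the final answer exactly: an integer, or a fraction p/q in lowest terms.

31209

Part 1: cross terms: (-23*-6 - 0*-4)=138, (0*-25 - 38*-6)=228, (38*21 - 29*-25)=1523, (29*30 - 33*21)=177, (33*23 - 21*30)=129, (21*-4 - -23*23)=445; twice the area = |2640| = 2640; area = 1320; boundary points = 1 + 19 + 1 + 1 + 1 + 1 = 24; strictly interior points = area - boundary/2 + 1 = 1309; answer 1309
Part 2: U1 = 1309; m = 4; total draws C(9,3) = 84; favorable C(4,2)*C(5,1) = 30; P = 5/14; answer 5/14
Part 3: U2 = 5/14; threaded value p + q = 19; w = 7846; 7846 = 2 * 3923; number of divisors = (1+1) * (1+1) = 4; answer 4
Part 4: U3 = 4; d = -26; -2*(-26)^3 - 6*(-26)^2 - 4*(-26)^1 + 9 = (35152) + (-4056) + (104) + (9) = 31209; answer 31209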